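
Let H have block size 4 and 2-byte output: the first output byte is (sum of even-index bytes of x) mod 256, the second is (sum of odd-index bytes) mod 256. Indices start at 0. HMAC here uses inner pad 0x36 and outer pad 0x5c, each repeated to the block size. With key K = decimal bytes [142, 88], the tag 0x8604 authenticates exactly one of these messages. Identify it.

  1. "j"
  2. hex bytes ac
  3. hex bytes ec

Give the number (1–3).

1

Key decimal bytes [142, 88] = 8e 58 is 2 bytes ≤ B = 4; zero-pad to 4 bytes: K' = 8e 58 00 00.
K' ⊕ ipad = b8 6e 36 36; K' ⊕ opad = d2 04 5c 5c.
m1: inner = H(b8 6e 36 36 6a) = 58 a4; tag = H(d2 04 5c 5c 58 a4) = 8604 ← matches
m2: inner = H(b8 6e 36 36 ac) = 9a a4; tag = H(d2 04 5c 5c 9a a4) = c804
m3: inner = H(b8 6e 36 36 ec) = da a4; tag = H(d2 04 5c 5c da a4) = 0804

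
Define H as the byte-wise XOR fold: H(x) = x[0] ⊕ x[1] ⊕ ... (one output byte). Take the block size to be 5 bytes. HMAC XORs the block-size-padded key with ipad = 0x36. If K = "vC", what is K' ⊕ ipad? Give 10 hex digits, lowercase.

Key "vC" = 76 43 is 2 bytes ≤ B = 5; zero-pad to 5 bytes: K' = 76 43 00 00 00.
XOR each byte with 0x36: 76⊕36=40, 43⊕36=75, 00⊕36=36, 00⊕36=36, 00⊕36=36.

4075363636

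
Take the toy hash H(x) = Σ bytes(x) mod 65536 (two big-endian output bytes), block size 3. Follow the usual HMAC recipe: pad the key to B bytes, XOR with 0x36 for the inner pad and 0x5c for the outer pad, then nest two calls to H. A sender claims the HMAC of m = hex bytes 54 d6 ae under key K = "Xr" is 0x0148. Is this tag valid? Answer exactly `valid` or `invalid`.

invalid

Key "Xr" = 58 72 is 2 bytes ≤ B = 3; zero-pad to 3 bytes: K' = 58 72 00.
K' ⊕ ipad = 6e 44 36; K' ⊕ opad = 04 2e 5c.
Inner hash: sum = 110+68+54+84+214+174 = 704 → 02 c0.
Outer hash (recomputed tag): sum = 4+46+92+2+192 = 336 → 01 50.
Recomputed tag = 0150; claimed = 0148 → mismatch.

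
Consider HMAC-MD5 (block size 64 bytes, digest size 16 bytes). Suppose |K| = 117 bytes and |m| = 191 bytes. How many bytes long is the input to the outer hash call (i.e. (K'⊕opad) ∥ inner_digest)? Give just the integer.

Key is 117 > 64 bytes, so it is hashed to 16 bytes then zero-padded to 64: |K'| = 64.
Outer input = (K'⊕opad) ∥ H(inner) → 64 + 16 = 80 bytes.

80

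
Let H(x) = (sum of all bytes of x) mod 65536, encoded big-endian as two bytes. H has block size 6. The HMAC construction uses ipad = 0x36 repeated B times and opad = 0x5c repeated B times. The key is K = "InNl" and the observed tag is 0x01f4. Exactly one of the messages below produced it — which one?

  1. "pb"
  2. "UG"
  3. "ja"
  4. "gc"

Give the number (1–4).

2

Key "InNl" = 49 6e 4e 6c is 4 bytes ≤ B = 6; zero-pad to 6 bytes: K' = 49 6e 4e 6c 00 00.
K' ⊕ ipad = 7f 58 78 5a 36 36; K' ⊕ opad = 15 32 12 30 5c 5c.
m1: inner = H(7f 58 78 5a 36 36 70 62) = 02 e7; tag = H(15 32 12 30 5c 5c 02 e7) = 022a
m2: inner = H(7f 58 78 5a 36 36 55 47) = 02 b1; tag = H(15 32 12 30 5c 5c 02 b1) = 01f4 ← matches
m3: inner = H(7f 58 78 5a 36 36 6a 61) = 02 e0; tag = H(15 32 12 30 5c 5c 02 e0) = 0223
m4: inner = H(7f 58 78 5a 36 36 67 63) = 02 df; tag = H(15 32 12 30 5c 5c 02 df) = 0222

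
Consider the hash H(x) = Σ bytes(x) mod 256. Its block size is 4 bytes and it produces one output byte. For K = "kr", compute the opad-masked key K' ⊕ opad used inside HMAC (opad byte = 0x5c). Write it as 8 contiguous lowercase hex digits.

372e5c5c

Key "kr" = 6b 72 is 2 bytes ≤ B = 4; zero-pad to 4 bytes: K' = 6b 72 00 00.
XOR each byte with 0x5c: 6b⊕5c=37, 72⊕5c=2e, 00⊕5c=5c, 00⊕5c=5c.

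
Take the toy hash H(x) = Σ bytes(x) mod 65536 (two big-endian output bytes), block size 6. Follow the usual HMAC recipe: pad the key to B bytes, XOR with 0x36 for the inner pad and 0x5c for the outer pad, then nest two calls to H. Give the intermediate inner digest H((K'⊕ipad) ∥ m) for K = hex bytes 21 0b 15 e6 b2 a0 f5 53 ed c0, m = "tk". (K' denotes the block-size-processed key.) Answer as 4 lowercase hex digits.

Key hex bytes 21 0b 15 e6 b2 a0 f5 53 ed c0 is 10 bytes > B = 6, so hash it first: H(key) = 05 6e, then zero-pad to 6 bytes: K' = 05 6e 00 00 00 00.
K' ⊕ ipad = 33 58 36 36 36 36.
Inner input = 33 58 36 36 36 36 ∥ 74 6b.
Inner hash: sum = 51+88+54+54+54+54+116+107 = 578 → 02 42.

0242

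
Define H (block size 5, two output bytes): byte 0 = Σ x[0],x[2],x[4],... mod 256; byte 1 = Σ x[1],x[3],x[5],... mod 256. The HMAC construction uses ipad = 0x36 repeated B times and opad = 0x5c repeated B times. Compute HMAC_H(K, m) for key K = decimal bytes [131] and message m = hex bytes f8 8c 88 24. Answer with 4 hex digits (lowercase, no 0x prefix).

8389

Key decimal bytes [131] = 83 is 1 byte ≤ B = 5; zero-pad to 5 bytes: K' = 83 00 00 00 00.
K' ⊕ ipad = b5 36 36 36 36.  K' ⊕ opad = df 5c 5c 5c 5c.
Inner input = (K'⊕ipad) ∥ m = b5 36 36 36 36 ∥ f8 8c 88 24.
Inner hash: even-index sum = 465 mod 256 = 209; odd-index sum = 492 mod 256 = 236 → d1 ec.
Outer input = (K'⊕opad) ∥ inner = df 5c 5c 5c 5c ∥ d1 ec.
Outer hash (tag): even-index sum = 643 mod 256 = 131; odd-index sum = 393 mod 256 = 137 → 83 89.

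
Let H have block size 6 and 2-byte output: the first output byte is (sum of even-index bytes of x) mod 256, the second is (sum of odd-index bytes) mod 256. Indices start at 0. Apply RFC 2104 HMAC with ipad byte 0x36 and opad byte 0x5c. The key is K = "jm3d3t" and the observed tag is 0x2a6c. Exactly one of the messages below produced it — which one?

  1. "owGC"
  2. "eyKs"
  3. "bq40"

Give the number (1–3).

Key "jm3d3t" = 6a 6d 33 64 33 74 is exactly B = 6 bytes: K' = 6a 6d 33 64 33 74.
K' ⊕ ipad = 5c 5b 05 52 05 42; K' ⊕ opad = 36 31 6f 38 6f 28.
m1: inner = H(5c 5b 05 52 05 42 6f 77 47 43) = 1c a9; tag = H(36 31 6f 38 6f 28 1c a9) = 303a
m2: inner = H(5c 5b 05 52 05 42 65 79 4b 73) = 16 db; tag = H(36 31 6f 38 6f 28 16 db) = 2a6c ← matches
m3: inner = H(5c 5b 05 52 05 42 62 71 34 30) = fc 90; tag = H(36 31 6f 38 6f 28 fc 90) = 1021

2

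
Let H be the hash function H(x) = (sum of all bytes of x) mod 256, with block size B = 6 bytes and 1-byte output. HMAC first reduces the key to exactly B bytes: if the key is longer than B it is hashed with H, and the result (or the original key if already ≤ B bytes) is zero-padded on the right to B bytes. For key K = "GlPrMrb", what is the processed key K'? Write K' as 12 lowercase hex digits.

960000000000

|K| = 7 > B = 6, so first hash the key.
H(K): sum = 71+108+80+114+77+114+98 = 662; mod 256 = 150 → 96.
Zero-pad H(K) = 96 to 6 bytes: K' = 96 00 00 00 00 00.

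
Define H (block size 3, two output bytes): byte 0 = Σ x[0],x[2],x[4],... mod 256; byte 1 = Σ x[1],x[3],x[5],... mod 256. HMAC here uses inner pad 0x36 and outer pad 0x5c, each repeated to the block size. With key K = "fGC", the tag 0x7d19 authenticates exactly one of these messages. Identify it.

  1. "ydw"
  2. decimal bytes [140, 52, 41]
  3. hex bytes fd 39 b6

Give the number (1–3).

Key "fGC" = 66 47 43 is exactly B = 3 bytes: K' = 66 47 43.
K' ⊕ ipad = 50 71 75; K' ⊕ opad = 3a 1b 1f.
m1: inner = H(50 71 75 79 64 77) = 29 61; tag = H(3a 1b 1f 29 61) = ba44
m2: inner = H(50 71 75 8c 34 29) = f9 26; tag = H(3a 1b 1f f9 26) = 7f14
m3: inner = H(50 71 75 fd 39 b6) = fe 24; tag = H(3a 1b 1f fe 24) = 7d19 ← matches

3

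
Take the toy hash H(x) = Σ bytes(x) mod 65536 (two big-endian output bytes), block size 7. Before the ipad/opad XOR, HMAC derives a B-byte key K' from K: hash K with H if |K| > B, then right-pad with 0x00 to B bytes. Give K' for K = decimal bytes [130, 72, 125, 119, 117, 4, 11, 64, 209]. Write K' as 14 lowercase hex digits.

|K| = 9 > B = 7, so first hash the key.
H(K): sum = 130+72+125+119+117+4+11+64+209 = 851 → 03 53.
Zero-pad H(K) = 03 53 to 7 bytes: K' = 03 53 00 00 00 00 00.

03530000000000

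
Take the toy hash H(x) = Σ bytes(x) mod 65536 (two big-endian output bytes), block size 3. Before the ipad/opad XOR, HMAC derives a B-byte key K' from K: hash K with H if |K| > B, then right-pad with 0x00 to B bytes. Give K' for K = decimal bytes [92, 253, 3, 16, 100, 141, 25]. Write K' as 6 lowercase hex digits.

027600

|K| = 7 > B = 3, so first hash the key.
H(K): sum = 92+253+3+16+100+141+25 = 630 → 02 76.
Zero-pad H(K) = 02 76 to 3 bytes: K' = 02 76 00.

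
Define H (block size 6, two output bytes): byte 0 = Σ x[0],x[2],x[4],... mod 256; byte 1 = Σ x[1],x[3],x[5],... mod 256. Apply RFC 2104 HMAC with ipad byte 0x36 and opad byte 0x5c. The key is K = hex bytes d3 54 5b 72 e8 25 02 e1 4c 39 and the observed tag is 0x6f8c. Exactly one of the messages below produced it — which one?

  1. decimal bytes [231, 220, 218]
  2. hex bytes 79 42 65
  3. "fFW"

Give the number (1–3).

Key hex bytes d3 54 5b 72 e8 25 02 e1 4c 39 is 10 bytes > B = 6, so hash it first: H(key) = 64 05, then zero-pad to 6 bytes: K' = 64 05 00 00 00 00.
K' ⊕ ipad = 52 33 36 36 36 36; K' ⊕ opad = 38 59 5c 5c 5c 5c.
m1: inner = H(52 33 36 36 36 36 e7 dc da) = 7f 7b; tag = H(38 59 5c 5c 5c 5c 7f 7b) = 6f8c ← matches
m2: inner = H(52 33 36 36 36 36 79 42 65) = 9c e1; tag = H(38 59 5c 5c 5c 5c 9c e1) = 8cf2
m3: inner = H(52 33 36 36 36 36 66 46 57) = 7b e5; tag = H(38 59 5c 5c 5c 5c 7b e5) = 6bf6

1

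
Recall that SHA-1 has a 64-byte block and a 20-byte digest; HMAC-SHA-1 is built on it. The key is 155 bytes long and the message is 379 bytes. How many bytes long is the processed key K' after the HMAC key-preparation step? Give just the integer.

64

Key is 155 > 64 bytes, so it is hashed to 20 bytes then zero-padded to 64: |K'| = 64.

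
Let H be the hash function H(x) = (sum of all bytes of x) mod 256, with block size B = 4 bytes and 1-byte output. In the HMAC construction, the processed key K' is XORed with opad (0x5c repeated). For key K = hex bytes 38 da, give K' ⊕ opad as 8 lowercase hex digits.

Key hex bytes 38 da is 2 bytes ≤ B = 4; zero-pad to 4 bytes: K' = 38 da 00 00.
XOR each byte with 0x5c: 38⊕5c=64, da⊕5c=86, 00⊕5c=5c, 00⊕5c=5c.

64865c5c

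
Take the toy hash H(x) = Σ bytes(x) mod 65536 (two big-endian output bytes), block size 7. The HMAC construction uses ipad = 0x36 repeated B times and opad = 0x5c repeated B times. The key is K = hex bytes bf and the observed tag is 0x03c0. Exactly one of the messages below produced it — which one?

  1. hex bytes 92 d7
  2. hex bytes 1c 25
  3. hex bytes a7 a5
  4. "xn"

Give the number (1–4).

Key hex bytes bf is 1 byte ≤ B = 7; zero-pad to 7 bytes: K' = bf 00 00 00 00 00 00.
K' ⊕ ipad = 89 36 36 36 36 36 36; K' ⊕ opad = e3 5c 5c 5c 5c 5c 5c.
m1: inner = H(89 36 36 36 36 36 36 92 d7) = 03 36; tag = H(e3 5c 5c 5c 5c 5c 5c 03 36) = 0344
m2: inner = H(89 36 36 36 36 36 36 1c 25) = 02 0e; tag = H(e3 5c 5c 5c 5c 5c 5c 02 0e) = 031b
m3: inner = H(89 36 36 36 36 36 36 a7 a5) = 03 19; tag = H(e3 5c 5c 5c 5c 5c 5c 03 19) = 0327
m4: inner = H(89 36 36 36 36 36 36 78 6e) = 02 b3; tag = H(e3 5c 5c 5c 5c 5c 5c 02 b3) = 03c0 ← matches

4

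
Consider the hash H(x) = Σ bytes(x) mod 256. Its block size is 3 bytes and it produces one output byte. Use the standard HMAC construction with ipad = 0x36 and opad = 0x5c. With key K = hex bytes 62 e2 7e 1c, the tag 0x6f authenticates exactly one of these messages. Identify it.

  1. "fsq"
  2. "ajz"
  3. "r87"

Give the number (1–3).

Key hex bytes 62 e2 7e 1c is 4 bytes > B = 3, so hash it first: H(key) = de, then zero-pad to 3 bytes: K' = de 00 00.
K' ⊕ ipad = e8 36 36; K' ⊕ opad = 82 5c 5c.
m1: inner = H(e8 36 36 66 73 71) = 9e; tag = H(82 5c 5c 9e) = d8
m2: inner = H(e8 36 36 61 6a 7a) = 99; tag = H(82 5c 5c 99) = d3
m3: inner = H(e8 36 36 72 38 37) = 35; tag = H(82 5c 5c 35) = 6f ← matches

3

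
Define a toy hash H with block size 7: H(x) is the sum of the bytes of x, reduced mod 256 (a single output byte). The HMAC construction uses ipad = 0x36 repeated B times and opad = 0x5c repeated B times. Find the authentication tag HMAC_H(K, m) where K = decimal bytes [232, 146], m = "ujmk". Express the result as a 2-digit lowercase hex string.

95

Key decimal bytes [232, 146] = e8 92 is 2 bytes ≤ B = 7; zero-pad to 7 bytes: K' = e8 92 00 00 00 00 00.
K' ⊕ ipad = de a4 36 36 36 36 36.  K' ⊕ opad = b4 ce 5c 5c 5c 5c 5c.
Inner input = (K'⊕ipad) ∥ m = de a4 36 36 36 36 36 ∥ 75 6a 6d 6b.
Inner hash: sum = 222+164+54+54+54+54+54+117+106+109+107 = 1095; mod 256 = 71 → 47.
Outer input = (K'⊕opad) ∥ inner = b4 ce 5c 5c 5c 5c 5c ∥ 47.
Outer hash (tag): sum = 180+206+92+92+92+92+92+71 = 917; mod 256 = 149 → 95.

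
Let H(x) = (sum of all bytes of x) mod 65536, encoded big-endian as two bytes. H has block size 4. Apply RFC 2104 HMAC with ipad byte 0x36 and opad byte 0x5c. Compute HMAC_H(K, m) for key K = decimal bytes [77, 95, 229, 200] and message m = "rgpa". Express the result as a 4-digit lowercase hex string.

01c4

Key decimal bytes [77, 95, 229, 200] = 4d 5f e5 c8 is exactly B = 4 bytes: K' = 4d 5f e5 c8.
K' ⊕ ipad = 7b 69 d3 fe.  K' ⊕ opad = 11 03 b9 94.
Inner input = (K'⊕ipad) ∥ m = 7b 69 d3 fe ∥ 72 67 70 61.
Inner hash: sum = 123+105+211+254+114+103+112+97 = 1119 → 04 5f.
Outer input = (K'⊕opad) ∥ inner = 11 03 b9 94 ∥ 04 5f.
Outer hash (tag): sum = 17+3+185+148+4+95 = 452 → 01 c4.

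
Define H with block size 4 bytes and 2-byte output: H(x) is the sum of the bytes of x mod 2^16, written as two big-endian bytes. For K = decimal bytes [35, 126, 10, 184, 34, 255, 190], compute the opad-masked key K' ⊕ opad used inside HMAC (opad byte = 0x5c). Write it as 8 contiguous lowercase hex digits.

Key decimal bytes [35, 126, 10, 184, 34, 255, 190] = 23 7e 0a b8 22 ff be is 7 bytes > B = 4, so hash it first: H(key) = 03 42, then zero-pad to 4 bytes: K' = 03 42 00 00.
XOR each byte with 0x5c: 03⊕5c=5f, 42⊕5c=1e, 00⊕5c=5c, 00⊕5c=5c.

5f1e5c5c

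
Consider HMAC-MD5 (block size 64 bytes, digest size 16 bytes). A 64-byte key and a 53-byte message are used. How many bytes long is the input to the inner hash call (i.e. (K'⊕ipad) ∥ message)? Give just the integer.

Key is 64 ≤ 64 bytes, zero-padded: |K'| = 64.
Inner input = (K'⊕ipad) ∥ m → 64 + 53 = 117 bytes.

117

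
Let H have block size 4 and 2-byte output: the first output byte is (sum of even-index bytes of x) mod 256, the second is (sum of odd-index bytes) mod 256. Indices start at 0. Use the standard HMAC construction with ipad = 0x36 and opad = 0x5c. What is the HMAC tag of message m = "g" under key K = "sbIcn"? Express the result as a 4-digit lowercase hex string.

Key "sbIcn" = 73 62 49 63 6e is 5 bytes > B = 4, so hash it first: H(key) = 2a c5, then zero-pad to 4 bytes: K' = 2a c5 00 00.
K' ⊕ ipad = 1c f3 36 36.  K' ⊕ opad = 76 99 5c 5c.
Inner input = (K'⊕ipad) ∥ m = 1c f3 36 36 ∥ 67.
Inner hash: even-index sum = 185 mod 256 = 185; odd-index sum = 297 mod 256 = 41 → b9 29.
Outer input = (K'⊕opad) ∥ inner = 76 99 5c 5c ∥ b9 29.
Outer hash (tag): even-index sum = 395 mod 256 = 139; odd-index sum = 286 mod 256 = 30 → 8b 1e.

8b1e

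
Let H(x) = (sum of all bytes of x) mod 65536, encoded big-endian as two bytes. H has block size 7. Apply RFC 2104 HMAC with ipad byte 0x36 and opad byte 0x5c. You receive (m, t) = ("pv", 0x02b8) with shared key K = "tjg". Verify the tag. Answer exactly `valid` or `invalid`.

valid

Key "tjg" = 74 6a 67 is 3 bytes ≤ B = 7; zero-pad to 7 bytes: K' = 74 6a 67 00 00 00 00.
K' ⊕ ipad = 42 5c 51 36 36 36 36; K' ⊕ opad = 28 36 3b 5c 5c 5c 5c.
Inner hash: sum = 66+92+81+54+54+54+54+112+118 = 685 → 02 ad.
Outer hash (recomputed tag): sum = 40+54+59+92+92+92+92+2+173 = 696 → 02 b8.
Recomputed tag = 02b8; claimed = 02b8 → match.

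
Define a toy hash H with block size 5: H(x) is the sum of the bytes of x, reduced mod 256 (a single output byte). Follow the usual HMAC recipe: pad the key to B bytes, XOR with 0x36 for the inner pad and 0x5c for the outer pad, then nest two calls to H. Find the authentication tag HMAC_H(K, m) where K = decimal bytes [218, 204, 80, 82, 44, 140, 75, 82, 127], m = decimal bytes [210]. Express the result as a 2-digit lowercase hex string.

84

Key decimal bytes [218, 204, 80, 82, 44, 140, 75, 82, 127] = da cc 50 52 2c 8c 4b 52 7f is 9 bytes > B = 5, so hash it first: H(key) = 1c, then zero-pad to 5 bytes: K' = 1c 00 00 00 00.
K' ⊕ ipad = 2a 36 36 36 36.  K' ⊕ opad = 40 5c 5c 5c 5c.
Inner input = (K'⊕ipad) ∥ m = 2a 36 36 36 36 ∥ d2.
Inner hash: sum = 42+54+54+54+54+210 = 468; mod 256 = 212 → d4.
Outer input = (K'⊕opad) ∥ inner = 40 5c 5c 5c 5c ∥ d4.
Outer hash (tag): sum = 64+92+92+92+92+212 = 644; mod 256 = 132 → 84.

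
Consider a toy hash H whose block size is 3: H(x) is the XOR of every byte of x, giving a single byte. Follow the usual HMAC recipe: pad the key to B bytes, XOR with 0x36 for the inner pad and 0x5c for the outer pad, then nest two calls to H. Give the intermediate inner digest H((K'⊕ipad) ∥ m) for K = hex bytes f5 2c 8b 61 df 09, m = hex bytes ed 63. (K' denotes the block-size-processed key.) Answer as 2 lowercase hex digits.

5d

Key hex bytes f5 2c 8b 61 df 09 is 6 bytes > B = 3, so hash it first: H(key) = e5, then zero-pad to 3 bytes: K' = e5 00 00.
K' ⊕ ipad = d3 36 36.
Inner input = d3 36 36 ∥ ed 63.
Inner hash: XOR d3⊕36⊕36⊕ed⊕63 = 5d.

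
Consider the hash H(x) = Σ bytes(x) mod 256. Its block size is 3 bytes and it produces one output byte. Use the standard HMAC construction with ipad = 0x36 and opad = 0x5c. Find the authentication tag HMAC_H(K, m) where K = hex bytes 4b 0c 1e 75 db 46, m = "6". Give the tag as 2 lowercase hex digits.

Key hex bytes 4b 0c 1e 75 db 46 is 6 bytes > B = 3, so hash it first: H(key) = 0b, then zero-pad to 3 bytes: K' = 0b 00 00.
K' ⊕ ipad = 3d 36 36.  K' ⊕ opad = 57 5c 5c.
Inner input = (K'⊕ipad) ∥ m = 3d 36 36 ∥ 36.
Inner hash: sum = 61+54+54+54 = 223 → df.
Outer input = (K'⊕opad) ∥ inner = 57 5c 5c ∥ df.
Outer hash (tag): sum = 87+92+92+223 = 494; mod 256 = 238 → ee.

ee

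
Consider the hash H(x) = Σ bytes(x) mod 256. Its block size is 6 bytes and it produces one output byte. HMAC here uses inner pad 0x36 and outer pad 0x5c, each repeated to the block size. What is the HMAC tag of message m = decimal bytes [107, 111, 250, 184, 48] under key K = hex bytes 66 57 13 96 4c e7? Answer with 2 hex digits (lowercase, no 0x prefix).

a6

Key hex bytes 66 57 13 96 4c e7 is exactly B = 6 bytes: K' = 66 57 13 96 4c e7.
K' ⊕ ipad = 50 61 25 a0 7a d1.  K' ⊕ opad = 3a 0b 4f ca 10 bb.
Inner input = (K'⊕ipad) ∥ m = 50 61 25 a0 7a d1 ∥ 6b 6f fa b8 30.
Inner hash: sum = 80+97+37+160+122+209+107+111+250+184+48 = 1405; mod 256 = 125 → 7d.
Outer input = (K'⊕opad) ∥ inner = 3a 0b 4f ca 10 bb ∥ 7d.
Outer hash (tag): sum = 58+11+79+202+16+187+125 = 678; mod 256 = 166 → a6.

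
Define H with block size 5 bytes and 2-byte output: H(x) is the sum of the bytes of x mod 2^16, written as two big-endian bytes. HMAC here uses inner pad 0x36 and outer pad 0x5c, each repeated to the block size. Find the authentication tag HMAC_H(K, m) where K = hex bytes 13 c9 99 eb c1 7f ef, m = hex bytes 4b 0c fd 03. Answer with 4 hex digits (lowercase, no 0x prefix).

Key hex bytes 13 c9 99 eb c1 7f ef is 7 bytes > B = 5, so hash it first: H(key) = 04 8f, then zero-pad to 5 bytes: K' = 04 8f 00 00 00.
K' ⊕ ipad = 32 b9 36 36 36.  K' ⊕ opad = 58 d3 5c 5c 5c.
Inner input = (K'⊕ipad) ∥ m = 32 b9 36 36 36 ∥ 4b 0c fd 03.
Inner hash: sum = 50+185+54+54+54+75+12+253+3 = 740 → 02 e4.
Outer input = (K'⊕opad) ∥ inner = 58 d3 5c 5c 5c ∥ 02 e4.
Outer hash (tag): sum = 88+211+92+92+92+2+228 = 805 → 03 25.

0325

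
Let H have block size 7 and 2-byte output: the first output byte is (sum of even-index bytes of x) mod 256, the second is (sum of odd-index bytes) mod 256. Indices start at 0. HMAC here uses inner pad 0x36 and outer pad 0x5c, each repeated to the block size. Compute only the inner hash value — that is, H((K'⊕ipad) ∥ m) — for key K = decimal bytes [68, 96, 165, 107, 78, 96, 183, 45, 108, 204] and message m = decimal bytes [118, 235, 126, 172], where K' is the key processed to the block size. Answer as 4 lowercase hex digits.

a572

Key decimal bytes [68, 96, 165, 107, 78, 96, 183, 45, 108, 204] = 44 60 a5 6b 4e 60 b7 2d 6c cc is 10 bytes > B = 7, so hash it first: H(key) = 5a 24, then zero-pad to 7 bytes: K' = 5a 24 00 00 00 00 00.
K' ⊕ ipad = 6c 12 36 36 36 36 36.
Inner input = 6c 12 36 36 36 36 36 ∥ 76 eb 7e ac.
Inner hash: even-index sum = 677 mod 256 = 165; odd-index sum = 370 mod 256 = 114 → a5 72.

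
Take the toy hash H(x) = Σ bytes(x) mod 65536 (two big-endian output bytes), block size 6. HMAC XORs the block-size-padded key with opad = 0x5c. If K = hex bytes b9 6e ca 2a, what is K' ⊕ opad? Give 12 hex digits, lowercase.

Key hex bytes b9 6e ca 2a is 4 bytes ≤ B = 6; zero-pad to 6 bytes: K' = b9 6e ca 2a 00 00.
XOR each byte with 0x5c: b9⊕5c=e5, 6e⊕5c=32, ca⊕5c=96, 2a⊕5c=76, 00⊕5c=5c, 00⊕5c=5c.

e53296765c5c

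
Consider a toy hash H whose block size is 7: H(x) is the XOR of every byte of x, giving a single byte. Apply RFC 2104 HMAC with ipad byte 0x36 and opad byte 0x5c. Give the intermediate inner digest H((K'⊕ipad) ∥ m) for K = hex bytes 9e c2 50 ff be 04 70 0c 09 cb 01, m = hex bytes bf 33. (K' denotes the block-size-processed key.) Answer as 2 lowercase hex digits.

4c

Key hex bytes 9e c2 50 ff be 04 70 0c 09 cb 01 is 11 bytes > B = 7, so hash it first: H(key) = f6, then zero-pad to 7 bytes: K' = f6 00 00 00 00 00 00.
K' ⊕ ipad = c0 36 36 36 36 36 36.
Inner input = c0 36 36 36 36 36 36 ∥ bf 33.
Inner hash: XOR c0⊕36⊕36⊕36⊕36⊕36⊕36⊕bf⊕33 = 4c.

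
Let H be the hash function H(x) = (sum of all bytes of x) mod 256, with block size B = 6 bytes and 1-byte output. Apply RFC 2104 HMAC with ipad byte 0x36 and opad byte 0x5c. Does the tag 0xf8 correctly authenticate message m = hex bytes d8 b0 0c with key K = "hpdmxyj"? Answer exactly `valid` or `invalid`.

Key "hpdmxyj" = 68 70 64 6d 78 79 6a is 7 bytes > B = 6, so hash it first: H(key) = 04, then zero-pad to 6 bytes: K' = 04 00 00 00 00 00.
K' ⊕ ipad = 32 36 36 36 36 36; K' ⊕ opad = 58 5c 5c 5c 5c 5c.
Inner hash: sum = 50+54+54+54+54+54+216+176+12 = 724; mod 256 = 212 → d4.
Outer hash (recomputed tag): sum = 88+92+92+92+92+92+212 = 760; mod 256 = 248 → f8.
Recomputed tag = f8; claimed = f8 → match.

valid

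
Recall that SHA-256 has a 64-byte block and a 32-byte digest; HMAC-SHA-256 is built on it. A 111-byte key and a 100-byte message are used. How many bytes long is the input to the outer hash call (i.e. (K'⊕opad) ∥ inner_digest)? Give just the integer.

96

Key is 111 > 64 bytes, so it is hashed to 32 bytes then zero-padded to 64: |K'| = 64.
Outer input = (K'⊕opad) ∥ H(inner) → 64 + 32 = 96 bytes.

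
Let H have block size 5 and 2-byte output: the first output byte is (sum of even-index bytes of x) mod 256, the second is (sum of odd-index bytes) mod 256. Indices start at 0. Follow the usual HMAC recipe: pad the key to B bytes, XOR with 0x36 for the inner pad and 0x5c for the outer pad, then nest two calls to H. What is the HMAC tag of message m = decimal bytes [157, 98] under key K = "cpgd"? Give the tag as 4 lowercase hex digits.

0ba2

Key "cpgd" = 63 70 67 64 is 4 bytes ≤ B = 5; zero-pad to 5 bytes: K' = 63 70 67 64 00.
K' ⊕ ipad = 55 46 51 52 36.  K' ⊕ opad = 3f 2c 3b 38 5c.
Inner input = (K'⊕ipad) ∥ m = 55 46 51 52 36 ∥ 9d 62.
Inner hash: even-index sum = 318 mod 256 = 62; odd-index sum = 309 mod 256 = 53 → 3e 35.
Outer input = (K'⊕opad) ∥ inner = 3f 2c 3b 38 5c ∥ 3e 35.
Outer hash (tag): even-index sum = 267 mod 256 = 11; odd-index sum = 162 mod 256 = 162 → 0b a2.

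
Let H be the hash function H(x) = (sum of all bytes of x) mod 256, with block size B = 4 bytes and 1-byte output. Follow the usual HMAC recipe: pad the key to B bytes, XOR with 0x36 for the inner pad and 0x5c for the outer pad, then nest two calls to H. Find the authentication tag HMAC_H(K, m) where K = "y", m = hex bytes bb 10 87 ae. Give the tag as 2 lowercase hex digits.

Key "y" = 79 is 1 byte ≤ B = 4; zero-pad to 4 bytes: K' = 79 00 00 00.
K' ⊕ ipad = 4f 36 36 36.  K' ⊕ opad = 25 5c 5c 5c.
Inner input = (K'⊕ipad) ∥ m = 4f 36 36 36 ∥ bb 10 87 ae.
Inner hash: sum = 79+54+54+54+187+16+135+174 = 753; mod 256 = 241 → f1.
Outer input = (K'⊕opad) ∥ inner = 25 5c 5c 5c ∥ f1.
Outer hash (tag): sum = 37+92+92+92+241 = 554; mod 256 = 42 → 2a.

2a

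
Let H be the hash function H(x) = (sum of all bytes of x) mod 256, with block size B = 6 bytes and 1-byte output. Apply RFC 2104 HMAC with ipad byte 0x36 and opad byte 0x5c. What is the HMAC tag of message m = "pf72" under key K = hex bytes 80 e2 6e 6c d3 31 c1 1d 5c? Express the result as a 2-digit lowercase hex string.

Key hex bytes 80 e2 6e 6c d3 31 c1 1d 5c is 9 bytes > B = 6, so hash it first: H(key) = 7a, then zero-pad to 6 bytes: K' = 7a 00 00 00 00 00.
K' ⊕ ipad = 4c 36 36 36 36 36.  K' ⊕ opad = 26 5c 5c 5c 5c 5c.
Inner input = (K'⊕ipad) ∥ m = 4c 36 36 36 36 36 ∥ 70 66 37 32.
Inner hash: sum = 76+54+54+54+54+54+112+102+55+50 = 665; mod 256 = 153 → 99.
Outer input = (K'⊕opad) ∥ inner = 26 5c 5c 5c 5c 5c ∥ 99.
Outer hash (tag): sum = 38+92+92+92+92+92+153 = 651; mod 256 = 139 → 8b.

8b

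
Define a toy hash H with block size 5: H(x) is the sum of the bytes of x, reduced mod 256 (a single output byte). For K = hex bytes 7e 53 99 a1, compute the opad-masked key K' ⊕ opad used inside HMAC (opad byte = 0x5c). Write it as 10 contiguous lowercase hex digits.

220fc5fd5c

Key hex bytes 7e 53 99 a1 is 4 bytes ≤ B = 5; zero-pad to 5 bytes: K' = 7e 53 99 a1 00.
XOR each byte with 0x5c: 7e⊕5c=22, 53⊕5c=0f, 99⊕5c=c5, a1⊕5c=fd, 00⊕5c=5c.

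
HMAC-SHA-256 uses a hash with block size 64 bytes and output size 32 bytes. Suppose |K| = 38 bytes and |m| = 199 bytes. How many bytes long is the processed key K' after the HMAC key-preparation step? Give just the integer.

Key is 38 ≤ 64 bytes, zero-padded: |K'| = 64.

64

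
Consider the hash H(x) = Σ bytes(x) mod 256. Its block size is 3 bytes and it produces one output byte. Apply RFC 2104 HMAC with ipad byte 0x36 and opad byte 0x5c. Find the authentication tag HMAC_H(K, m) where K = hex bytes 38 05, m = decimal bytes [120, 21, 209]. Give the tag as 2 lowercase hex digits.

Key hex bytes 38 05 is 2 bytes ≤ B = 3; zero-pad to 3 bytes: K' = 38 05 00.
K' ⊕ ipad = 0e 33 36.  K' ⊕ opad = 64 59 5c.
Inner input = (K'⊕ipad) ∥ m = 0e 33 36 ∥ 78 15 d1.
Inner hash: sum = 14+51+54+120+21+209 = 469; mod 256 = 213 → d5.
Outer input = (K'⊕opad) ∥ inner = 64 59 5c ∥ d5.
Outer hash (tag): sum = 100+89+92+213 = 494; mod 256 = 238 → ee.

ee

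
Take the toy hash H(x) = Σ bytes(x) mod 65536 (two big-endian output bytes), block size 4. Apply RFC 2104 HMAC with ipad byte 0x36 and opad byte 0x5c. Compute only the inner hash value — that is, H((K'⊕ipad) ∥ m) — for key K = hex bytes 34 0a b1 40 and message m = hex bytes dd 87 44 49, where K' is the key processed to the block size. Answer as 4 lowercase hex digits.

Key hex bytes 34 0a b1 40 is exactly B = 4 bytes: K' = 34 0a b1 40.
K' ⊕ ipad = 02 3c 87 76.
Inner input = 02 3c 87 76 ∥ dd 87 44 49.
Inner hash: sum = 2+60+135+118+221+135+68+73 = 812 → 03 2c.

032c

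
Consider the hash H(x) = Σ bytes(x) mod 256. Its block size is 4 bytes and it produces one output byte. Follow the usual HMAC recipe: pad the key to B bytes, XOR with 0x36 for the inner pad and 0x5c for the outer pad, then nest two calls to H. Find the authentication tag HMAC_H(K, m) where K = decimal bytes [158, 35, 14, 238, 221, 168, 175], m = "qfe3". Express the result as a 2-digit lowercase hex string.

99

Key decimal bytes [158, 35, 14, 238, 221, 168, 175] = 9e 23 0e ee dd a8 af is 7 bytes > B = 4, so hash it first: H(key) = f1, then zero-pad to 4 bytes: K' = f1 00 00 00.
K' ⊕ ipad = c7 36 36 36.  K' ⊕ opad = ad 5c 5c 5c.
Inner input = (K'⊕ipad) ∥ m = c7 36 36 36 ∥ 71 66 65 33.
Inner hash: sum = 199+54+54+54+113+102+101+51 = 728; mod 256 = 216 → d8.
Outer input = (K'⊕opad) ∥ inner = ad 5c 5c 5c ∥ d8.
Outer hash (tag): sum = 173+92+92+92+216 = 665; mod 256 = 153 → 99.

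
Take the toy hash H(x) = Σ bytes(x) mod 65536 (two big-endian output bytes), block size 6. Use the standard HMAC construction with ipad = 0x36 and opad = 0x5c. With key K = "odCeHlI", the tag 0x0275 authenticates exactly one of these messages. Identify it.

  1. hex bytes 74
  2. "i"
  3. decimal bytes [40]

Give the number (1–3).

3

Key "odCeHlI" = 6f 64 43 65 48 6c 49 is 7 bytes > B = 6, so hash it first: H(key) = 02 78, then zero-pad to 6 bytes: K' = 02 78 00 00 00 00.
K' ⊕ ipad = 34 4e 36 36 36 36; K' ⊕ opad = 5e 24 5c 5c 5c 5c.
m1: inner = H(34 4e 36 36 36 36 74) = 01 ce; tag = H(5e 24 5c 5c 5c 5c 01 ce) = 02c1
m2: inner = H(34 4e 36 36 36 36 69) = 01 c3; tag = H(5e 24 5c 5c 5c 5c 01 c3) = 02b6
m3: inner = H(34 4e 36 36 36 36 28) = 01 82; tag = H(5e 24 5c 5c 5c 5c 01 82) = 0275 ← matches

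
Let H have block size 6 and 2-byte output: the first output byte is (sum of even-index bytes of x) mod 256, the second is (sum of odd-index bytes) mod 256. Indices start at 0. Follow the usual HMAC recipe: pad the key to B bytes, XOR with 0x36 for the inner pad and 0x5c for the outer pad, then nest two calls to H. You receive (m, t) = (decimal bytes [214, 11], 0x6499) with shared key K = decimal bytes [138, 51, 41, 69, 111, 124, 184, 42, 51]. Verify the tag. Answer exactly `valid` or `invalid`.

Key decimal bytes [138, 51, 41, 69, 111, 124, 184, 42, 51] = 8a 33 29 45 6f 7c b8 2a 33 is 9 bytes > B = 6, so hash it first: H(key) = 0d 1e, then zero-pad to 6 bytes: K' = 0d 1e 00 00 00 00.
K' ⊕ ipad = 3b 28 36 36 36 36; K' ⊕ opad = 51 42 5c 5c 5c 5c.
Inner hash: even-index sum = 381 mod 256 = 125; odd-index sum = 159 mod 256 = 159 → 7d 9f.
Outer hash (recomputed tag): even-index sum = 390 mod 256 = 134; odd-index sum = 409 mod 256 = 153 → 86 99.
Recomputed tag = 8699; claimed = 6499 → mismatch.

invalid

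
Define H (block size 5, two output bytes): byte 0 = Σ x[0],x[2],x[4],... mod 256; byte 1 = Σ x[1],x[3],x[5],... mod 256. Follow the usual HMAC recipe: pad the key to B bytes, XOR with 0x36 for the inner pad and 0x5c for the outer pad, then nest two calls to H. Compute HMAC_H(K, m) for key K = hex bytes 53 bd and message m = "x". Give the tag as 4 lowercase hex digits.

Key hex bytes 53 bd is 2 bytes ≤ B = 5; zero-pad to 5 bytes: K' = 53 bd 00 00 00.
K' ⊕ ipad = 65 8b 36 36 36.  K' ⊕ opad = 0f e1 5c 5c 5c.
Inner input = (K'⊕ipad) ∥ m = 65 8b 36 36 36 ∥ 78.
Inner hash: even-index sum = 209 mod 256 = 209; odd-index sum = 313 mod 256 = 57 → d1 39.
Outer input = (K'⊕opad) ∥ inner = 0f e1 5c 5c 5c ∥ d1 39.
Outer hash (tag): even-index sum = 256 mod 256 = 0; odd-index sum = 526 mod 256 = 14 → 00 0e.

000e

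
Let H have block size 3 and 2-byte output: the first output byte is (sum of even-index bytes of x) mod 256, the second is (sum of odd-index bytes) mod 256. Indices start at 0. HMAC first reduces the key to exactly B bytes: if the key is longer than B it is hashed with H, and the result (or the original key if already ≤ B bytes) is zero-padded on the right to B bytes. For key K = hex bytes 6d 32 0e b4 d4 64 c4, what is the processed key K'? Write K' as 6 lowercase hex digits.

|K| = 7 > B = 3, so first hash the key.
H(K): even-index sum = 531 mod 256 = 19; odd-index sum = 330 mod 256 = 74 → 13 4a.
Zero-pad H(K) = 13 4a to 3 bytes: K' = 13 4a 00.

134a00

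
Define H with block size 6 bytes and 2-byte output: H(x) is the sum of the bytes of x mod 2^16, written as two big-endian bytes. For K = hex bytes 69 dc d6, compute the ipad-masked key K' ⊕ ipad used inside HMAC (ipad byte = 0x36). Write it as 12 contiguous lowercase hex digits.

Key hex bytes 69 dc d6 is 3 bytes ≤ B = 6; zero-pad to 6 bytes: K' = 69 dc d6 00 00 00.
XOR each byte with 0x36: 69⊕36=5f, dc⊕36=ea, d6⊕36=e0, 00⊕36=36, 00⊕36=36, 00⊕36=36.

5feae0363636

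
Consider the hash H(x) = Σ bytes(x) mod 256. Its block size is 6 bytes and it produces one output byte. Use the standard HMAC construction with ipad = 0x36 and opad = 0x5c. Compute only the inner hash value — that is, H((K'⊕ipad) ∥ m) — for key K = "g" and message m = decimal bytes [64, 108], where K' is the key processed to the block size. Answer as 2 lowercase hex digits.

0b

Key "g" = 67 is 1 byte ≤ B = 6; zero-pad to 6 bytes: K' = 67 00 00 00 00 00.
K' ⊕ ipad = 51 36 36 36 36 36.
Inner input = 51 36 36 36 36 36 ∥ 40 6c.
Inner hash: sum = 81+54+54+54+54+54+64+108 = 523; mod 256 = 11 → 0b.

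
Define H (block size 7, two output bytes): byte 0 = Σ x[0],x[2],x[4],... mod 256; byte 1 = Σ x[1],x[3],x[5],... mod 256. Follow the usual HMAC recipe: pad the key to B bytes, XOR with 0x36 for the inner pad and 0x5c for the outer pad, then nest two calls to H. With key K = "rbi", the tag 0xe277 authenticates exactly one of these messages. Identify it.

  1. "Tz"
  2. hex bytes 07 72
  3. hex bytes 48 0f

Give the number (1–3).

2

Key "rbi" = 72 62 69 is 3 bytes ≤ B = 7; zero-pad to 7 bytes: K' = 72 62 69 00 00 00 00.
K' ⊕ ipad = 44 54 5f 36 36 36 36; K' ⊕ opad = 2e 3e 35 5c 5c 5c 5c.
m1: inner = H(44 54 5f 36 36 36 36 54 7a) = 89 14; tag = H(2e 3e 35 5c 5c 5c 5c 89 14) = 2f7f
m2: inner = H(44 54 5f 36 36 36 36 07 72) = 81 c7; tag = H(2e 3e 35 5c 5c 5c 5c 81 c7) = e277 ← matches
m3: inner = H(44 54 5f 36 36 36 36 48 0f) = 1e 08; tag = H(2e 3e 35 5c 5c 5c 5c 1e 08) = 2314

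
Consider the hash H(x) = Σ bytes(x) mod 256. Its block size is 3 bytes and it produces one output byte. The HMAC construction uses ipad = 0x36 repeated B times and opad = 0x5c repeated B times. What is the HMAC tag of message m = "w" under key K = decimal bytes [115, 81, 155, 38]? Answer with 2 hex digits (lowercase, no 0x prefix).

Key decimal bytes [115, 81, 155, 38] = 73 51 9b 26 is 4 bytes > B = 3, so hash it first: H(key) = 85, then zero-pad to 3 bytes: K' = 85 00 00.
K' ⊕ ipad = b3 36 36.  K' ⊕ opad = d9 5c 5c.
Inner input = (K'⊕ipad) ∥ m = b3 36 36 ∥ 77.
Inner hash: sum = 179+54+54+119 = 406; mod 256 = 150 → 96.
Outer input = (K'⊕opad) ∥ inner = d9 5c 5c ∥ 96.
Outer hash (tag): sum = 217+92+92+150 = 551; mod 256 = 39 → 27.

27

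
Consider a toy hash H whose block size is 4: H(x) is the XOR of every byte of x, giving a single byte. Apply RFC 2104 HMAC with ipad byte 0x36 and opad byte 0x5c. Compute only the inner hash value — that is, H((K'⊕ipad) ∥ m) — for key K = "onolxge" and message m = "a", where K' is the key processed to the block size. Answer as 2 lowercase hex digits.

Key "onolxge" = 6f 6e 6f 6c 78 67 65 is 7 bytes > B = 4, so hash it first: H(key) = 78, then zero-pad to 4 bytes: K' = 78 00 00 00.
K' ⊕ ipad = 4e 36 36 36.
Inner input = 4e 36 36 36 ∥ 61.
Inner hash: XOR 4e⊕36⊕36⊕36⊕61 = 19.

19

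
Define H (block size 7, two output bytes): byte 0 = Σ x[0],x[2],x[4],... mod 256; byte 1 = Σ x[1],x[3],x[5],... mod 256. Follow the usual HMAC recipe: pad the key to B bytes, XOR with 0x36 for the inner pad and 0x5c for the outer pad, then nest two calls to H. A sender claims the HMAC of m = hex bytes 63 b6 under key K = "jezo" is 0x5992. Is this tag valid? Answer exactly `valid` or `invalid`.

valid

Key "jezo" = 6a 65 7a 6f is 4 bytes ≤ B = 7; zero-pad to 7 bytes: K' = 6a 65 7a 6f 00 00 00.
K' ⊕ ipad = 5c 53 4c 59 36 36 36; K' ⊕ opad = 36 39 26 33 5c 5c 5c.
Inner hash: even-index sum = 458 mod 256 = 202; odd-index sum = 325 mod 256 = 69 → ca 45.
Outer hash (recomputed tag): even-index sum = 345 mod 256 = 89; odd-index sum = 402 mod 256 = 146 → 59 92.
Recomputed tag = 5992; claimed = 5992 → match.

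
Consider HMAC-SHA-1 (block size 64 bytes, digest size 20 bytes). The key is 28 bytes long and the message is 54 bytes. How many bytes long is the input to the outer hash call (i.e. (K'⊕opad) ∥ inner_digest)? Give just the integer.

84

Key is 28 ≤ 64 bytes, zero-padded: |K'| = 64.
Outer input = (K'⊕opad) ∥ H(inner) → 64 + 20 = 84 bytes.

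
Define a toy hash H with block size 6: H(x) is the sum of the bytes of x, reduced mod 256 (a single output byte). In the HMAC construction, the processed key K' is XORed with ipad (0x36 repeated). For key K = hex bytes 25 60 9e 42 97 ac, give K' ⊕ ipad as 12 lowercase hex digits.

Key hex bytes 25 60 9e 42 97 ac is exactly B = 6 bytes: K' = 25 60 9e 42 97 ac.
XOR each byte with 0x36: 25⊕36=13, 60⊕36=56, 9e⊕36=a8, 42⊕36=74, 97⊕36=a1, ac⊕36=9a.

1356a874a19a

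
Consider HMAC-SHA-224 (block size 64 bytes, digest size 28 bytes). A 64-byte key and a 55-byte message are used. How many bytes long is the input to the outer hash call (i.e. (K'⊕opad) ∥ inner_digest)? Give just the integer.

Key is 64 ≤ 64 bytes, zero-padded: |K'| = 64.
Outer input = (K'⊕opad) ∥ H(inner) → 64 + 28 = 92 bytes.

92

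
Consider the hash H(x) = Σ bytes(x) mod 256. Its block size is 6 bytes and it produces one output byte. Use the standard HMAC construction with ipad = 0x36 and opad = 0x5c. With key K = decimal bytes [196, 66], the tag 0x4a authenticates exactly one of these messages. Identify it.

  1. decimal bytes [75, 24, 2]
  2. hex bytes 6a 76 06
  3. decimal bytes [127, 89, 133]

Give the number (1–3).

Key decimal bytes [196, 66] = c4 42 is 2 bytes ≤ B = 6; zero-pad to 6 bytes: K' = c4 42 00 00 00 00.
K' ⊕ ipad = f2 74 36 36 36 36; K' ⊕ opad = 98 1e 5c 5c 5c 5c.
m1: inner = H(f2 74 36 36 36 36 4b 18 02) = a3; tag = H(98 1e 5c 5c 5c 5c a3) = c9
m2: inner = H(f2 74 36 36 36 36 6a 76 06) = 24; tag = H(98 1e 5c 5c 5c 5c 24) = 4a ← matches
m3: inner = H(f2 74 36 36 36 36 7f 59 85) = 9b; tag = H(98 1e 5c 5c 5c 5c 9b) = c1

2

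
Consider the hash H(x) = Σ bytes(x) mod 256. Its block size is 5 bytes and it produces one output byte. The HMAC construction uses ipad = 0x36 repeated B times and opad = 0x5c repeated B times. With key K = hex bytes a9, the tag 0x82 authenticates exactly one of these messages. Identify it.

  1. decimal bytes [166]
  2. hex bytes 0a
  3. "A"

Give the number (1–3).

1

Key hex bytes a9 is 1 byte ≤ B = 5; zero-pad to 5 bytes: K' = a9 00 00 00 00.
K' ⊕ ipad = 9f 36 36 36 36; K' ⊕ opad = f5 5c 5c 5c 5c.
m1: inner = H(9f 36 36 36 36 a6) = 1d; tag = H(f5 5c 5c 5c 5c 1d) = 82 ← matches
m2: inner = H(9f 36 36 36 36 0a) = 81; tag = H(f5 5c 5c 5c 5c 81) = e6
m3: inner = H(9f 36 36 36 36 41) = b8; tag = H(f5 5c 5c 5c 5c b8) = 1d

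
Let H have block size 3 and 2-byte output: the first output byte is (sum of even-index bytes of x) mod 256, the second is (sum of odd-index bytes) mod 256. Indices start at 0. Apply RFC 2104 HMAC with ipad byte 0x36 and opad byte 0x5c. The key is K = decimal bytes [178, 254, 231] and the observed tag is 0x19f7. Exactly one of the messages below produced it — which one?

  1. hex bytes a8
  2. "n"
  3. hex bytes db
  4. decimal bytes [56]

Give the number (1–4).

1

Key decimal bytes [178, 254, 231] = b2 fe e7 is exactly B = 3 bytes: K' = b2 fe e7.
K' ⊕ ipad = 84 c8 d1; K' ⊕ opad = ee a2 bb.
m1: inner = H(84 c8 d1 a8) = 55 70; tag = H(ee a2 bb 55 70) = 19f7 ← matches
m2: inner = H(84 c8 d1 6e) = 55 36; tag = H(ee a2 bb 55 36) = dff7
m3: inner = H(84 c8 d1 db) = 55 a3; tag = H(ee a2 bb 55 a3) = 4cf7
m4: inner = H(84 c8 d1 38) = 55 00; tag = H(ee a2 bb 55 00) = a9f7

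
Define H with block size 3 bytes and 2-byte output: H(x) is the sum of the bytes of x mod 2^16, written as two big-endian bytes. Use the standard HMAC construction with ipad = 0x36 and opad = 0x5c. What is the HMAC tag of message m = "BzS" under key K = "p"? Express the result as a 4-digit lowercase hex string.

01a6

Key "p" = 70 is 1 byte ≤ B = 3; zero-pad to 3 bytes: K' = 70 00 00.
K' ⊕ ipad = 46 36 36.  K' ⊕ opad = 2c 5c 5c.
Inner input = (K'⊕ipad) ∥ m = 46 36 36 ∥ 42 7a 53.
Inner hash: sum = 70+54+54+66+122+83 = 449 → 01 c1.
Outer input = (K'⊕opad) ∥ inner = 2c 5c 5c ∥ 01 c1.
Outer hash (tag): sum = 44+92+92+1+193 = 422 → 01 a6.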